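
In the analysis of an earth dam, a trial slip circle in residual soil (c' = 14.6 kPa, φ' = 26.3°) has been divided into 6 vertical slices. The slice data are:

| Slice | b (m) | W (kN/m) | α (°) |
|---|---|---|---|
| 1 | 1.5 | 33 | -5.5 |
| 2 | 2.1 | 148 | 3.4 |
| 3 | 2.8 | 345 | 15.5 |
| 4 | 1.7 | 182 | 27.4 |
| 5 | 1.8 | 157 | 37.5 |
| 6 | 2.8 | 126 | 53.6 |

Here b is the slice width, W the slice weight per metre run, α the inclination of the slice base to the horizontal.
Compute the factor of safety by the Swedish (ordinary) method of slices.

FS = 1.74

Ordinary method of slices: FS = Σ[c'·Δl_i + (W_i cosα_i)·tanφ'] / Σ W_i sinα_i, with Δl_i = b_i / cosα_i.
Slice 1: Δl = 1.5/cos(-5.5°) = 1.507 m; N'_1 = 33·cos(-5.5°) = 32.8; c'Δl = 22.00; W sinα = -3.2
Slice 2: Δl = 2.1/cos3.4° = 2.104 m; N'_2 = 148·cos3.4° = 147.7; c'Δl = 30.71; W sinα = 8.8
Slice 3: Δl = 2.8/cos15.5° = 2.906 m; N'_3 = 345·cos15.5° = 332.5; c'Δl = 42.42; W sinα = 92.2
Slice 4: Δl = 1.7/cos27.4° = 1.915 m; N'_4 = 182·cos27.4° = 161.6; c'Δl = 27.96; W sinα = 83.8
Slice 5: Δl = 1.8/cos37.5° = 2.269 m; N'_5 = 157·cos37.5° = 124.6; c'Δl = 33.13; W sinα = 95.6
Slice 6: Δl = 2.8/cos53.6° = 4.718 m; N'_6 = 126·cos53.6° = 74.8; c'Δl = 68.89; W sinα = 101.4
Σc'Δl = 225.1 kN/m; ΣN' = 873.9 kN/m; ΣW sinα = 378.6 kN/m
Resisting = 225.1 + 873.9·tan26.3° = 225.1 + 431.9 = 657.0 kN/m
FS = 657.0 / 378.6 = 1.736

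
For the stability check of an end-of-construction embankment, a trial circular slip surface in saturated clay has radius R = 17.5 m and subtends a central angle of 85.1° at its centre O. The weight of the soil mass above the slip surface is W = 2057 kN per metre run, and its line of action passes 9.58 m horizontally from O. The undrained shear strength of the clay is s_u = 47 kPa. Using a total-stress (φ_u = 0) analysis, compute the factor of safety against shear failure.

Taking moments about the centre O, the resisting moment is provided by the undrained shear strength acting along the arc:
Arc length L_a = R·θ = 17.5·(85.1°·π/180) = 17.5·1.4853 = 25.99 m
M_R = s_u·L_a·R = 47·25.99·17.5 = 21378.7 kN·m/m
M_D = W·d = 2057·9.58 = 19706.1 kN·m/m
FS = M_R / M_D = 21378.7 / 19706.1 = 1.085

FS = 1.08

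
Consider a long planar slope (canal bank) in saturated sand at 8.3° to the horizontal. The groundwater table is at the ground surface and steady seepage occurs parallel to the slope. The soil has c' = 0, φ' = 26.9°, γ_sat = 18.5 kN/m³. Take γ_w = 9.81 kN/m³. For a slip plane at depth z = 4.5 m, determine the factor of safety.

FS = 1.63

With seepage parallel to the slope and the water table at the surface, the effective normal stress on the slip plane uses the buoyant unit weight γ' = γ_sat − γ_w while the driving shear stress uses γ_sat:
FS = [c' + γ' z cos²β tanφ'] / [γ_sat z sinβ cosβ]
(For c' = 0 this reduces to FS = (γ'/γ_sat)·tanφ'/tanβ.)
γ' = 18.5 − 9.81 = 8.69 kN/m³
Numerator = 0.0 + 8.69·4.5·cos²8.3°·tan26.9° = 0.0 + 8.69·4.5·0.9792·0.5073 = 19.426 kPa
Denominator = 18.5·4.5·sin8.3°·cos8.3° = 18.5·4.5·0.1444·0.9895 = 11.892 kPa
FS = 19.426 / 11.892 = 1.634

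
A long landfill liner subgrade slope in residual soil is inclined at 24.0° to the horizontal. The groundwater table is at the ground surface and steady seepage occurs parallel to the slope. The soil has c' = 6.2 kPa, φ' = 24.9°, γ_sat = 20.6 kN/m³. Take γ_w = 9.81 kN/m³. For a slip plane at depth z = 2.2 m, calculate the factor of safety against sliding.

FS = 0.91

With seepage parallel to the slope and the water table at the surface, the effective normal stress on the slip plane uses the buoyant unit weight γ' = γ_sat − γ_w while the driving shear stress uses γ_sat:
FS = [c' + γ' z cos²β tanφ'] / [γ_sat z sinβ cosβ]
γ' = 20.6 − 9.81 = 10.79 kN/m³
Numerator = 6.2 + 10.79·2.2·cos²24.0°·tan24.9° = 6.2 + 10.79·2.2·0.8346·0.4642 = 15.396 kPa
Denominator = 20.6·2.2·sin24.0°·cos24.0° = 20.6·2.2·0.4067·0.9135 = 16.840 kPa
FS = 15.396 / 16.840 = 0.914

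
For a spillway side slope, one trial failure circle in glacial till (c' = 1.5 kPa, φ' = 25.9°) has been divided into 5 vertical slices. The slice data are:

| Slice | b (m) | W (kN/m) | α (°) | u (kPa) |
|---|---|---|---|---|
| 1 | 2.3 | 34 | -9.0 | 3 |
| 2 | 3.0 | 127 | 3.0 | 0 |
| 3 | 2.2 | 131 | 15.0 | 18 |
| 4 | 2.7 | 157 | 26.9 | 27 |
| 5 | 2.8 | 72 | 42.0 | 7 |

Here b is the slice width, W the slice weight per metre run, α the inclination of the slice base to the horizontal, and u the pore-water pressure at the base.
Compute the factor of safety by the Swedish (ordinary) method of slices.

Ordinary method of slices: FS = Σ[c'·Δl_i + (W_i cosα_i − u_i·Δl_i)·tanφ'] / Σ W_i sinα_i, with Δl_i = b_i / cosα_i.
Slice 1: Δl = 2.3/cos(-9.0°) = 2.329 m; N'_1 = 34·cos(-9.0°) − 3·2.329 = 26.6; c'Δl = 3.49; W sinα = -5.3
Slice 2: Δl = 3.0/cos3.0° = 3.004 m; N'_2 = 127·cos3.0° − 0·3.004 = 126.8; c'Δl = 4.51; W sinα = 6.6
Slice 3: Δl = 2.2/cos15.0° = 2.278 m; N'_3 = 131·cos15.0° − 18·2.278 = 85.5; c'Δl = 3.42; W sinα = 33.9
Slice 4: Δl = 2.7/cos26.9° = 3.028 m; N'_4 = 157·cos26.9° − 27·3.028 = 58.3; c'Δl = 4.54; W sinα = 71.0
Slice 5: Δl = 2.8/cos42.0° = 3.768 m; N'_5 = 72·cos42.0° − 7·3.768 = 27.1; c'Δl = 5.65; W sinα = 48.2
Σc'Δl = 21.6 kN/m; ΣN' = 324.4 kN/m; ΣW sinα = 154.4 kN/m
Resisting = 21.6 + 324.4·tan25.9° = 21.6 + 157.5 = 179.1 kN/m
FS = 179.1 / 154.4 = 1.160

FS = 1.16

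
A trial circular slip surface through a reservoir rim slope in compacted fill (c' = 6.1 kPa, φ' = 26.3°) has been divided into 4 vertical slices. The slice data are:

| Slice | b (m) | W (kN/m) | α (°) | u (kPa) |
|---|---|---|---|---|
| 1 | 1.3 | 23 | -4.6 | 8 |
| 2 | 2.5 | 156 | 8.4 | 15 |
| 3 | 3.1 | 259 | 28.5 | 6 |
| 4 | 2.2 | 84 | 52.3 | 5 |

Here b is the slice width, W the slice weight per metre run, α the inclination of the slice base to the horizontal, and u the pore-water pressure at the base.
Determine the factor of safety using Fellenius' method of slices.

Ordinary method of slices: FS = Σ[c'·Δl_i + (W_i cosα_i − u_i·Δl_i)·tanφ'] / Σ W_i sinα_i, with Δl_i = b_i / cosα_i.
Slice 1: Δl = 1.3/cos(-4.6°) = 1.304 m; N'_1 = 23·cos(-4.6°) − 8·1.304 = 12.5; c'Δl = 7.96; W sinα = -1.8
Slice 2: Δl = 2.5/cos8.4° = 2.527 m; N'_2 = 156·cos8.4° − 15·2.527 = 116.4; c'Δl = 15.42; W sinα = 22.8
Slice 3: Δl = 3.1/cos28.5° = 3.527 m; N'_3 = 259·cos28.5° − 6·3.527 = 206.4; c'Δl = 21.52; W sinα = 123.6
Slice 4: Δl = 2.2/cos52.3° = 3.598 m; N'_4 = 84·cos52.3° − 5·3.598 = 33.4; c'Δl = 21.95; W sinα = 66.5
Σc'Δl = 66.8 kN/m; ΣN' = 368.7 kN/m; ΣW sinα = 211.0 kN/m
Resisting = 66.8 + 368.7·tan26.3° = 66.8 + 182.2 = 249.1 kN/m
FS = 249.1 / 211.0 = 1.181

FS = 1.18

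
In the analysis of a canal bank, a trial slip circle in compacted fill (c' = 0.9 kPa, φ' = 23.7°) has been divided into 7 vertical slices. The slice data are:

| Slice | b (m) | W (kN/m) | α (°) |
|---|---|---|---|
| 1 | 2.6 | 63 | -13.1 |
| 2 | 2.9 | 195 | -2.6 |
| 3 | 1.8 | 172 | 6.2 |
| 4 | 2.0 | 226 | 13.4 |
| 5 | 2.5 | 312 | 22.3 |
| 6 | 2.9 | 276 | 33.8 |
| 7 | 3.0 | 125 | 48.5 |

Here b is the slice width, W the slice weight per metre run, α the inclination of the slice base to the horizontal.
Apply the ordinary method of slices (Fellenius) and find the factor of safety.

FS = 1.37

Ordinary method of slices: FS = Σ[c'·Δl_i + (W_i cosα_i)·tanφ'] / Σ W_i sinα_i, with Δl_i = b_i / cosα_i.
Slice 1: Δl = 2.6/cos(-13.1°) = 2.669 m; N'_1 = 63·cos(-13.1°) = 61.4; c'Δl = 2.40; W sinα = -14.3
Slice 2: Δl = 2.9/cos(-2.6°) = 2.903 m; N'_2 = 195·cos(-2.6°) = 194.8; c'Δl = 2.61; W sinα = -8.8
Slice 3: Δl = 1.8/cos6.2° = 1.811 m; N'_3 = 172·cos6.2° = 171.0; c'Δl = 1.63; W sinα = 18.6
Slice 4: Δl = 2.0/cos13.4° = 2.056 m; N'_4 = 226·cos13.4° = 219.8; c'Δl = 1.85; W sinα = 52.4
Slice 5: Δl = 2.5/cos22.3° = 2.702 m; N'_5 = 312·cos22.3° = 288.7; c'Δl = 2.43; W sinα = 118.4
Slice 6: Δl = 2.9/cos33.8° = 3.490 m; N'_6 = 276·cos33.8° = 229.4; c'Δl = 3.14; W sinα = 153.5
Slice 7: Δl = 3.0/cos48.5° = 4.527 m; N'_7 = 125·cos48.5° = 82.8; c'Δl = 4.07; W sinα = 93.6
Σc'Δl = 18.1 kN/m; ΣN' = 1247.8 kN/m; ΣW sinα = 413.4 kN/m
Resisting = 18.1 + 1247.8·tan23.7° = 18.1 + 547.8 = 565.9 kN/m
FS = 565.9 / 413.4 = 1.369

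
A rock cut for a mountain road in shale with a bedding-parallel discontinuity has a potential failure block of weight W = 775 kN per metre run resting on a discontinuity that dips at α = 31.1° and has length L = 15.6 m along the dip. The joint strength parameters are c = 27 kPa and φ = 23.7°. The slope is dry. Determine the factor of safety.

Resolving the block weight along and normal to the plane and applying the Mohr–Coulomb strength on the joint:
N' = W cosα = 775·cos31.1° = 663.6 kN/m
Driving force T = W sinα = 775·sin31.1° = 400.3 kN/m
Resisting force R = c·L + N'·tanφ = 27·15.6 + 663.6·tan23.7° = 421.2 + 291.3 = 712.5 kN/m
FS = R / T = 712.5 / 400.3 = 1.780

FS = 1.78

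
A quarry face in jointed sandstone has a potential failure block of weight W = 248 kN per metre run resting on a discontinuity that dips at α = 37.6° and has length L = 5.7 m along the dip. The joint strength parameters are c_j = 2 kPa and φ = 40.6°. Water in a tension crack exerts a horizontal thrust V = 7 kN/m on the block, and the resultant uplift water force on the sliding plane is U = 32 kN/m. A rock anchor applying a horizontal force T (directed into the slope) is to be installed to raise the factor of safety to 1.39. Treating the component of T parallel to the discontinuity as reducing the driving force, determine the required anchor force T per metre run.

T = 43 kN/m

Resolving forces along and normal to the sliding plane, with the horizontal anchor force T adding T·sinα to the effective normal force and T·cosα acting up the plane against the driving force:
FS = [c_jL + (W cosα − U − V sinα + T sinα) tanφ] / [W sinα + V cosα − T cosα]
Without the anchor: N' = 160.2 kN/m, driving T_d = 156.9 kN/m, resisting R = 2·5.7 + 160.2·tan40.6° = 148.7 kN/m, FS = 0.95.
Setting FS = 1.39 and solving for T:
1.39·(156.9 − T cos37.6°) = 148.7 + T sin37.6°·tan40.6°
T·(sin37.6°·tan40.6° + 1.39·cos37.6°) = 1.39·156.9 − 148.7
T·(0.6101·0.8571 + 1.39·0.7923) = 218.0 − 148.7 = 69.3
T·1.6242 = 69.3
T = 42.7 kN/m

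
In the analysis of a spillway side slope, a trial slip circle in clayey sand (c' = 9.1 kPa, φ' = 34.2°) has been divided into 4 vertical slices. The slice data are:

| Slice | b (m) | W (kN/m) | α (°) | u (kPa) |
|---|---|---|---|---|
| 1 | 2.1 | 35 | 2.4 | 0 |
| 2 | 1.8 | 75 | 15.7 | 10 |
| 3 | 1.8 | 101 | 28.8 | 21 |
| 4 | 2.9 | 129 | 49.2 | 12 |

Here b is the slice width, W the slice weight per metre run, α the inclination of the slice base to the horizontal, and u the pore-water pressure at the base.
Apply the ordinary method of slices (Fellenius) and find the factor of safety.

FS = 1.23

Ordinary method of slices: FS = Σ[c'·Δl_i + (W_i cosα_i − u_i·Δl_i)·tanφ'] / Σ W_i sinα_i, with Δl_i = b_i / cosα_i.
Slice 1: Δl = 2.1/cos2.4° = 2.102 m; N'_1 = 35·cos2.4° − 0·2.102 = 35.0; c'Δl = 19.13; W sinα = 1.5
Slice 2: Δl = 1.8/cos15.7° = 1.870 m; N'_2 = 75·cos15.7° − 10·1.870 = 53.5; c'Δl = 17.01; W sinα = 20.3
Slice 3: Δl = 1.8/cos28.8° = 2.054 m; N'_3 = 101·cos28.8° − 21·2.054 = 45.4; c'Δl = 18.69; W sinα = 48.7
Slice 4: Δl = 2.9/cos49.2° = 4.438 m; N'_4 = 129·cos49.2° − 12·4.438 = 31.0; c'Δl = 40.39; W sinα = 97.7
Σc'Δl = 95.2 kN/m; ΣN' = 164.9 kN/m; ΣW sinα = 168.1 kN/m
Resisting = 95.2 + 164.9·tan34.2° = 95.2 + 112.1 = 207.3 kN/m
FS = 207.3 / 168.1 = 1.233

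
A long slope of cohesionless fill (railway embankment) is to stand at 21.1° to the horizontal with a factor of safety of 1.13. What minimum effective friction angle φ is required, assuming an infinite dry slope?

FS = tanφ/tanβ ⇒ tanφ = FS · tanβ = 1.13 · tan21.1° = 0.4360
φ = arctan(0.4360) = 23.56°

φ = 23.6°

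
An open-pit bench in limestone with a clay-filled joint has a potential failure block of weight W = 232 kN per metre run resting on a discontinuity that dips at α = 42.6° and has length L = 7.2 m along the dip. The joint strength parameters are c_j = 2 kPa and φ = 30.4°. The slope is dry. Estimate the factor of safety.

FS = 0.73

Resolving the block weight along and normal to the plane and applying the Mohr–Coulomb strength on the joint:
N' = W cosα = 232·cos42.6° = 170.8 kN/m
Driving force T = W sinα = 232·sin42.6° = 157.0 kN/m
Resisting force R = c_j·L + N'·tanφ = 2·7.2 + 170.8·tan30.4° = 14.4 + 100.2 = 114.6 kN/m
FS = R / T = 114.6 / 157.0 = 0.730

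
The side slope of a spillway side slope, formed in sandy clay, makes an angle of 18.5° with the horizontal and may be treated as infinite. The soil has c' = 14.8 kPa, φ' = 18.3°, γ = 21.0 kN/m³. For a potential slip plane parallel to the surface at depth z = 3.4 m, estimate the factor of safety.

FS = 1.68

For an infinite slope with a slip plane parallel to the surface (no pore pressure): FS = [c' + γz cos²β tanφ'] / [γz sinβ cosβ].
γz = 21.0·3.4 = 71.40 kN/m²
Numerator = 14.8 + 71.40·cos²18.5°·tan18.3° = 14.8 + 71.40·0.8993·0.3307 = 36.036 kPa
Denominator = 71.40·sin18.5°·cos18.5° = 71.40·0.3173·0.9483 = 21.485 kPa
FS = 36.036 / 21.485 = 1.677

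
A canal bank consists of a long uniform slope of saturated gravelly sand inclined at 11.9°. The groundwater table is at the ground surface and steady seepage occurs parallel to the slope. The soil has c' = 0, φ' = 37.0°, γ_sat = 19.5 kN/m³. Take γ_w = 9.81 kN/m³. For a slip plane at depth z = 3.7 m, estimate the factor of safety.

With seepage parallel to the slope and the water table at the surface, the effective normal stress on the slip plane uses the buoyant unit weight γ' = γ_sat − γ_w while the driving shear stress uses γ_sat:
FS = [c' + γ' z cos²β tanφ'] / [γ_sat z sinβ cosβ]
(For c' = 0 this reduces to FS = (γ'/γ_sat)·tanφ'/tanβ.)
γ' = 19.5 − 9.81 = 9.69 kN/m³
Numerator = 0.0 + 9.69·3.7·cos²11.9°·tan37.0° = 0.0 + 9.69·3.7·0.9575·0.7536 = 25.868 kPa
Denominator = 19.5·3.7·sin11.9°·cos11.9° = 19.5·3.7·0.2062·0.9785 = 14.558 kPa
FS = 25.868 / 14.558 = 1.777

FS = 1.78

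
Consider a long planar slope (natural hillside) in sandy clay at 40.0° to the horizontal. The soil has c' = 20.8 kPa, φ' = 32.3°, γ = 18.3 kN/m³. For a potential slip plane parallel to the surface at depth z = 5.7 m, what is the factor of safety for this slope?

FS = 1.16

For an infinite slope with a slip plane parallel to the surface (no pore pressure): FS = [c' + γz cos²β tanφ'] / [γz sinβ cosβ].
γz = 18.3·5.7 = 104.31 kN/m²
Numerator = 20.8 + 104.31·cos²40.0°·tan32.3° = 20.8 + 104.31·0.5868·0.6322 = 59.496 kPa
Denominator = 104.31·sin40.0°·cos40.0° = 104.31·0.6428·0.7660 = 51.363 kPa
FS = 59.496 / 51.363 = 1.158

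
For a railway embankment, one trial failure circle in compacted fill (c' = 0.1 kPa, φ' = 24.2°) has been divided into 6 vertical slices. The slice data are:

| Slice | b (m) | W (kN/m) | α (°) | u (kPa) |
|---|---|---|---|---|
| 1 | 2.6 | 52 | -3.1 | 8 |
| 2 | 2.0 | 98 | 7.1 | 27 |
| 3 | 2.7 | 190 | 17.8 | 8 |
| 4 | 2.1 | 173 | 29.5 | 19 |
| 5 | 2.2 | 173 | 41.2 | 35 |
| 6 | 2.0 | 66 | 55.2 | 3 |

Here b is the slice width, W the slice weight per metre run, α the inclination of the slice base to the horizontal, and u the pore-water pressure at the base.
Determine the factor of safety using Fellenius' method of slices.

FS = 0.55

Ordinary method of slices: FS = Σ[c'·Δl_i + (W_i cosα_i − u_i·Δl_i)·tanφ'] / Σ W_i sinα_i, with Δl_i = b_i / cosα_i.
Slice 1: Δl = 2.6/cos(-3.1°) = 2.604 m; N'_1 = 52·cos(-3.1°) − 8·2.604 = 31.1; c'Δl = 0.26; W sinα = -2.8
Slice 2: Δl = 2.0/cos7.1° = 2.015 m; N'_2 = 98·cos7.1° − 27·2.015 = 42.8; c'Δl = 0.20; W sinα = 12.1
Slice 3: Δl = 2.7/cos17.8° = 2.836 m; N'_3 = 190·cos17.8° − 8·2.836 = 158.2; c'Δl = 0.28; W sinα = 58.1
Slice 4: Δl = 2.1/cos29.5° = 2.413 m; N'_4 = 173·cos29.5° − 19·2.413 = 104.7; c'Δl = 0.24; W sinα = 85.2
Slice 5: Δl = 2.2/cos41.2° = 2.924 m; N'_5 = 173·cos41.2° − 35·2.924 = 27.8; c'Δl = 0.29; W sinα = 114.0
Slice 6: Δl = 2.0/cos55.2° = 3.504 m; N'_6 = 66·cos55.2° − 3·3.504 = 27.2; c'Δl = 0.35; W sinα = 54.2
Σc'Δl = 1.6 kN/m; ΣN' = 391.9 kN/m; ΣW sinα = 320.7 kN/m
Resisting = 1.6 + 391.9·tan24.2° = 1.6 + 176.1 = 177.7 kN/m
FS = 177.7 / 320.7 = 0.554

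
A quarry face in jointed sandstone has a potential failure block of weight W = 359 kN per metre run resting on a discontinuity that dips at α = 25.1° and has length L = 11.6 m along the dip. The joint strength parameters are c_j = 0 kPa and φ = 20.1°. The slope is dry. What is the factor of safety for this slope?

FS = 0.78

Resolving the block weight along and normal to the plane and applying the Mohr–Coulomb strength on the joint:
N' = W cosα = 359·cos25.1° = 325.1 kN/m
Driving force T = W sinα = 359·sin25.1° = 152.3 kN/m
Resisting force R = c_j·L + N'·tanφ = 0·11.6 + 325.1·tan20.1° = 0.0 + 119.0 = 119.0 kN/m
FS = R / T = 119.0 / 152.3 = 0.781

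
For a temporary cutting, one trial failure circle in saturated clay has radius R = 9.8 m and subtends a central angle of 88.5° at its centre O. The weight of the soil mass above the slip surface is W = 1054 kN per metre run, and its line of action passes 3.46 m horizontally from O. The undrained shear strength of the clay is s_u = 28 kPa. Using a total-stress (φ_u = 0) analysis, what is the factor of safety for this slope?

FS = 1.14

Taking moments about the centre O, the resisting moment is provided by the undrained shear strength acting along the arc:
Arc length L_a = R·θ = 9.8·(88.5°·π/180) = 9.8·1.5446 = 15.14 m
M_R = s_u·L_a·R = 28·15.14·9.8 = 4153.7 kN·m/m
M_D = W·d = 1054·3.46 = 3646.8 kN·m/m
FS = M_R / M_D = 4153.7 / 3646.8 = 1.139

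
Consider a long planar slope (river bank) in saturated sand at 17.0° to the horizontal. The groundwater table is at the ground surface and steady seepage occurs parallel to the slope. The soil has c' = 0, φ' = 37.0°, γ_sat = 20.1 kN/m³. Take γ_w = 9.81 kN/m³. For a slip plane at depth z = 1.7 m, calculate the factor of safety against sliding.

FS = 1.26

With seepage parallel to the slope and the water table at the surface, the effective normal stress on the slip plane uses the buoyant unit weight γ' = γ_sat − γ_w while the driving shear stress uses γ_sat:
FS = [c' + γ' z cos²β tanφ'] / [γ_sat z sinβ cosβ]
(For c' = 0 this reduces to FS = (γ'/γ_sat)·tanφ'/tanβ.)
γ' = 20.1 − 9.81 = 10.29 kN/m³
Numerator = 0.0 + 10.29·1.7·cos²17.0°·tan37.0° = 0.0 + 10.29·1.7·0.9145·0.7536 = 12.055 kPa
Denominator = 20.1·1.7·sin17.0°·cos17.0° = 20.1·1.7·0.2924·0.9563 = 9.554 kPa
FS = 12.055 / 9.554 = 1.262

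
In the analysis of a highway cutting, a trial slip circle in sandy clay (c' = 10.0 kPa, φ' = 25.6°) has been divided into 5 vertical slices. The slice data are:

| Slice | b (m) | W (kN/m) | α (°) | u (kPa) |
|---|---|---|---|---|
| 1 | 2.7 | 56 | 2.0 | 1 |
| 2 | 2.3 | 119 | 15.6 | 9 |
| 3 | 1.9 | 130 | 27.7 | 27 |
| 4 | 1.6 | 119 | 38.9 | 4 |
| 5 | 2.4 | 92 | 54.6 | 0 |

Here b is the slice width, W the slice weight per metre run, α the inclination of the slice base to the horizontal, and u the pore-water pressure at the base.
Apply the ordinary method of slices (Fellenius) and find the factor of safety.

Ordinary method of slices: FS = Σ[c'·Δl_i + (W_i cosα_i − u_i·Δl_i)·tanφ'] / Σ W_i sinα_i, with Δl_i = b_i / cosα_i.
Slice 1: Δl = 2.7/cos2.0° = 2.702 m; N'_1 = 56·cos2.0° − 1·2.702 = 53.3; c'Δl = 27.02; W sinα = 2.0
Slice 2: Δl = 2.3/cos15.6° = 2.388 m; N'_2 = 119·cos15.6° − 9·2.388 = 93.1; c'Δl = 23.88; W sinα = 32.0
Slice 3: Δl = 1.9/cos27.7° = 2.146 m; N'_3 = 130·cos27.7° − 27·2.146 = 57.2; c'Δl = 21.46; W sinα = 60.4
Slice 4: Δl = 1.6/cos38.9° = 2.056 m; N'_4 = 119·cos38.9° − 4·2.056 = 84.4; c'Δl = 20.56; W sinα = 74.7
Slice 5: Δl = 2.4/cos54.6° = 4.143 m; N'_5 = 92·cos54.6° − 0·4.143 = 53.3; c'Δl = 41.43; W sinα = 75.0
Σc'Δl = 134.3 kN/m; ΣN' = 341.2 kN/m; ΣW sinα = 244.1 kN/m
Resisting = 134.3 + 341.2·tan25.6° = 134.3 + 163.5 = 297.8 kN/m
FS = 297.8 / 244.1 = 1.220

FS = 1.22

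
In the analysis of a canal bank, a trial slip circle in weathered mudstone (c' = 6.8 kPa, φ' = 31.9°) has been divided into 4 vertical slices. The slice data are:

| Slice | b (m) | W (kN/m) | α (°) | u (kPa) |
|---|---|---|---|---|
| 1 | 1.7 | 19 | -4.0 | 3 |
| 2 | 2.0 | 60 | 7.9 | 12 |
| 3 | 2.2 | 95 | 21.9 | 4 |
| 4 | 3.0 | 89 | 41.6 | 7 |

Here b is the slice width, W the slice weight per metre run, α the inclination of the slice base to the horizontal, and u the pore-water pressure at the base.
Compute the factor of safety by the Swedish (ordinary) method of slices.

FS = 1.70

Ordinary method of slices: FS = Σ[c'·Δl_i + (W_i cosα_i − u_i·Δl_i)·tanφ'] / Σ W_i sinα_i, with Δl_i = b_i / cosα_i.
Slice 1: Δl = 1.7/cos(-4.0°) = 1.704 m; N'_1 = 19·cos(-4.0°) − 3·1.704 = 13.8; c'Δl = 11.59; W sinα = -1.3
Slice 2: Δl = 2.0/cos7.9° = 2.019 m; N'_2 = 60·cos7.9° − 12·2.019 = 35.2; c'Δl = 13.73; W sinα = 8.2
Slice 3: Δl = 2.2/cos21.9° = 2.371 m; N'_3 = 95·cos21.9° − 4·2.371 = 78.7; c'Δl = 16.12; W sinα = 35.4
Slice 4: Δl = 3.0/cos41.6° = 4.012 m; N'_4 = 89·cos41.6° − 7·4.012 = 38.5; c'Δl = 27.28; W sinα = 59.1
Σc'Δl = 68.7 kN/m; ΣN' = 166.2 kN/m; ΣW sinα = 101.4 kN/m
Resisting = 68.7 + 166.2·tan31.9° = 68.7 + 103.4 = 172.2 kN/m
FS = 172.2 / 101.4 = 1.697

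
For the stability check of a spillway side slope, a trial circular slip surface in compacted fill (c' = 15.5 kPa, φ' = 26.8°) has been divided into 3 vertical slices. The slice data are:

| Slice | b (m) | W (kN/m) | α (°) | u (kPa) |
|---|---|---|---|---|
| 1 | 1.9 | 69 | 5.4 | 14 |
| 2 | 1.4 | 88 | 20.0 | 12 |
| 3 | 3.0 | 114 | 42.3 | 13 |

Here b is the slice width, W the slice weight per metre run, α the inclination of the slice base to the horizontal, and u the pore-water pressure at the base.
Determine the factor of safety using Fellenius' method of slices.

Ordinary method of slices: FS = Σ[c'·Δl_i + (W_i cosα_i − u_i·Δl_i)·tanφ'] / Σ W_i sinα_i, with Δl_i = b_i / cosα_i.
Slice 1: Δl = 1.9/cos5.4° = 1.908 m; N'_1 = 69·cos5.4° − 14·1.908 = 42.0; c'Δl = 29.58; W sinα = 6.5
Slice 2: Δl = 1.4/cos20.0° = 1.490 m; N'_2 = 88·cos20.0° − 12·1.490 = 64.8; c'Δl = 23.09; W sinα = 30.1
Slice 3: Δl = 3.0/cos42.3° = 4.056 m; N'_3 = 114·cos42.3° − 13·4.056 = 31.6; c'Δl = 62.87; W sinα = 76.7
Σc'Δl = 115.5 kN/m; ΣN' = 138.4 kN/m; ΣW sinα = 113.3 kN/m
Resisting = 115.5 + 138.4·tan26.8° = 115.5 + 69.9 = 185.4 kN/m
FS = 185.4 / 113.3 = 1.637

FS = 1.64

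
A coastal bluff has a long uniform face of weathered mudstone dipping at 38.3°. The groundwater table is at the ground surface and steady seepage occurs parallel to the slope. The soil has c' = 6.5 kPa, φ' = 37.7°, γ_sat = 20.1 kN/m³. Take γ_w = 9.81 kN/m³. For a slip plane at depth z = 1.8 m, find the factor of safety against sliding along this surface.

With seepage parallel to the slope and the water table at the surface, the effective normal stress on the slip plane uses the buoyant unit weight γ' = γ_sat − γ_w while the driving shear stress uses γ_sat:
FS = [c' + γ' z cos²β tanφ'] / [γ_sat z sinβ cosβ]
γ' = 20.1 − 9.81 = 10.29 kN/m³
Numerator = 6.5 + 10.29·1.8·cos²38.3°·tan37.7° = 6.5 + 10.29·1.8·0.6159·0.7729 = 15.316 kPa
Denominator = 20.1·1.8·sin38.3°·cos38.3° = 20.1·1.8·0.6198·0.7848 = 17.598 kPa
FS = 15.316 / 17.598 = 0.870

FS = 0.87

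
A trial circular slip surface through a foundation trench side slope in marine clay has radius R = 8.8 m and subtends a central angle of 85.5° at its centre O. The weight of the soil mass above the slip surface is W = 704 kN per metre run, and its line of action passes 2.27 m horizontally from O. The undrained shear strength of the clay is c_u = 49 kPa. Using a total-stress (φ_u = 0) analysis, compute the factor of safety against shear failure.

FS = 3.54

Taking moments about the centre O, the resisting moment is provided by the undrained shear strength acting along the arc:
Arc length L_a = R·θ = 8.8·(85.5°·π/180) = 8.8·1.4923 = 13.13 m
M_R = c_u·L_a·R = 49·13.13·8.8 = 5662.5 kN·m/m
M_D = W·d = 704·2.27 = 1598.1 kN·m/m
FS = M_R / M_D = 5662.5 / 1598.1 = 3.543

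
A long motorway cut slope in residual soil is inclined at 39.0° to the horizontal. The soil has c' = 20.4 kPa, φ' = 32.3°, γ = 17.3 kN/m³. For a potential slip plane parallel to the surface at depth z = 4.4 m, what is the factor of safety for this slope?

For an infinite slope with a slip plane parallel to the surface (no pore pressure): FS = [c' + γz cos²β tanφ'] / [γz sinβ cosβ].
γz = 17.3·4.4 = 76.12 kN/m²
Numerator = 20.4 + 76.12·cos²39.0°·tan32.3° = 20.4 + 76.12·0.6040·0.6322 = 49.463 kPa
Denominator = 76.12·sin39.0°·cos39.0° = 76.12·0.6293·0.7771 = 37.228 kPa
FS = 49.463 / 37.228 = 1.329

FS = 1.33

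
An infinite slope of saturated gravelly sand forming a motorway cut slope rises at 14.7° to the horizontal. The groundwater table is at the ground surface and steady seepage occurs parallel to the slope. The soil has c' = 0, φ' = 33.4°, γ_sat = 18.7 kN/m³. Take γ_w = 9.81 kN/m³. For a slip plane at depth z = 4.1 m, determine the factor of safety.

FS = 1.19

With seepage parallel to the slope and the water table at the surface, the effective normal stress on the slip plane uses the buoyant unit weight γ' = γ_sat − γ_w while the driving shear stress uses γ_sat:
FS = [c' + γ' z cos²β tanφ'] / [γ_sat z sinβ cosβ]
(For c' = 0 this reduces to FS = (γ'/γ_sat)·tanφ'/tanβ.)
γ' = 18.7 − 9.81 = 8.89 kN/m³
Numerator = 0.0 + 8.89·4.1·cos²14.7°·tan33.4° = 0.0 + 8.89·4.1·0.9356·0.6594 = 22.486 kPa
Denominator = 18.7·4.1·sin14.7°·cos14.7° = 18.7·4.1·0.2538·0.9673 = 18.819 kPa
FS = 22.486 / 18.819 = 1.195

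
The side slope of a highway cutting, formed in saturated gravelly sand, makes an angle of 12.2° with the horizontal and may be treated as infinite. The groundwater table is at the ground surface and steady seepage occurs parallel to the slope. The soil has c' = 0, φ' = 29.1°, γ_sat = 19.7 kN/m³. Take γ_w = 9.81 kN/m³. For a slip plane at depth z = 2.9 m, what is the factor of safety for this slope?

FS = 1.29

With seepage parallel to the slope and the water table at the surface, the effective normal stress on the slip plane uses the buoyant unit weight γ' = γ_sat − γ_w while the driving shear stress uses γ_sat:
FS = [c' + γ' z cos²β tanφ'] / [γ_sat z sinβ cosβ]
(For c' = 0 this reduces to FS = (γ'/γ_sat)·tanφ'/tanβ.)
γ' = 19.7 − 9.81 = 9.89 kN/m³
Numerator = 0.0 + 9.89·2.9·cos²12.2°·tan29.1° = 0.0 + 9.89·2.9·0.9553·0.5566 = 15.251 kPa
Denominator = 19.7·2.9·sin12.2°·cos12.2° = 19.7·2.9·0.2113·0.9774 = 11.800 kPa
FS = 15.251 / 11.800 = 1.292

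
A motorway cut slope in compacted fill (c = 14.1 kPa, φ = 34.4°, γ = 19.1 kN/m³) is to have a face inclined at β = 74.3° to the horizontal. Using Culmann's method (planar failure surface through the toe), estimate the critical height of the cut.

Culmann's analysis gives the critical failure plane at α_cr = (β + φ)/2 = (74.3 + 34.4)/2 = 54.3°, and the critical height
H_c = (4c/γ) · sinβ cosφ / [1 − cos(β − φ)]
    = (4·14.1/19.1) · sin74.3°·cos34.4° / [1 − cos(39.9°)]
    = 2.953 · 0.9627·0.8251 / [1 − 0.7672]
    = 2.953 · 0.7943 / 0.2328
    = 10.07 m

H_c = 10.07 m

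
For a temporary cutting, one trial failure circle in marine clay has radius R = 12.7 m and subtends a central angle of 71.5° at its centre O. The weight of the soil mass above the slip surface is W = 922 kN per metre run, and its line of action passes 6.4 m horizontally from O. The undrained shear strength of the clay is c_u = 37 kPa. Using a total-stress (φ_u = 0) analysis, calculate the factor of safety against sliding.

Taking moments about the centre O, the resisting moment is provided by the undrained shear strength acting along the arc:
Arc length L_a = R·θ = 12.7·(71.5°·π/180) = 12.7·1.2479 = 15.85 m
M_R = c_u·L_a·R = 37·15.85·12.7 = 7447.2 kN·m/m
M_D = W·d = 922·6.4 = 5900.8 kN·m/m
FS = M_R / M_D = 7447.2 / 5900.8 = 1.262

FS = 1.26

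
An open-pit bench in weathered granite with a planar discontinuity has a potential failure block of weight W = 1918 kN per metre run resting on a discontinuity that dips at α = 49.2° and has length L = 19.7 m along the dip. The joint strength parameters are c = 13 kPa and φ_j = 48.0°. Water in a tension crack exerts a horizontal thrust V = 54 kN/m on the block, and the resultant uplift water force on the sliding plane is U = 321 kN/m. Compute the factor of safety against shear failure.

FS = 0.84

Resolving the block weight along and normal to the plane and applying the Mohr–Coulomb strength on the joint:
N' = W cosα − U − V sinα = 1918·cos49.2° − 321 − 54·sin49.2° = 891.4 kN/m
Driving force T = W sinα + V cosα = 1918·sin49.2° + 54·cos49.2° = 1487.2 kN/m
Resisting force R = c·L + N'·tanφ_j = 13·19.7 + 891.4·tan48.0° = 256.1 + 990.0 = 1246.1 kN/m
FS = R / T = 1246.1 / 1487.2 = 0.838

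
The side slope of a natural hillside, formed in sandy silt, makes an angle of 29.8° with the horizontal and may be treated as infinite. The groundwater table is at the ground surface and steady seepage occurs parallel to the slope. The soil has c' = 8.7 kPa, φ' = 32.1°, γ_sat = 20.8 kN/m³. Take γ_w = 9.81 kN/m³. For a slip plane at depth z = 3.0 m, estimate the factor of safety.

With seepage parallel to the slope and the water table at the surface, the effective normal stress on the slip plane uses the buoyant unit weight γ' = γ_sat − γ_w while the driving shear stress uses γ_sat:
FS = [c' + γ' z cos²β tanφ'] / [γ_sat z sinβ cosβ]
γ' = 20.8 − 9.81 = 10.99 kN/m³
Numerator = 8.7 + 10.99·3.0·cos²29.8°·tan32.1° = 8.7 + 10.99·3.0·0.7530·0.6273 = 24.274 kPa
Denominator = 20.8·3.0·sin29.8°·cos29.8° = 20.8·3.0·0.4970·0.8678 = 26.910 kPa
FS = 24.274 / 26.910 = 0.902

FS = 0.90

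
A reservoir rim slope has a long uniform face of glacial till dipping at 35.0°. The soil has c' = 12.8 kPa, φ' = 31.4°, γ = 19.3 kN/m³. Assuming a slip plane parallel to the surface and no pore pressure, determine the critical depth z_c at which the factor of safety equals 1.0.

Setting FS = 1.00 in FS = [c' + γz cos²β tanφ'] / [γz sinβ cosβ] and solving for z:
z = c' / [γ cosβ (FS·sinβ − cosβ·tanφ')]
  = 12.8 / [19.3·cos35.0°·(1.00·sin35.0° − cos35.0°·tan31.4°)]
  = 12.8 / [19.3·0.8192·(1.00·0.5736 − 0.8192·0.6104)]
  = 12.8 / 1.1630 = 11.006 m

z_c = 11.01 m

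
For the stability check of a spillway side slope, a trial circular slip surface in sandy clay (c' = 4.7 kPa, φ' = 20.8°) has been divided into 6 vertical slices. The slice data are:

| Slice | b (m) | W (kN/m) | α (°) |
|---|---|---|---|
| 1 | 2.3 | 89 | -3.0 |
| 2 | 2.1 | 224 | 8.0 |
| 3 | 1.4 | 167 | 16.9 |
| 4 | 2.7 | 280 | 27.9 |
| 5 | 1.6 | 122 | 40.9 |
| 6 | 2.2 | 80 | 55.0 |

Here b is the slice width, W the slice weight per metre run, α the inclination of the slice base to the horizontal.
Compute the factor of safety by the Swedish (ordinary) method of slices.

Ordinary method of slices: FS = Σ[c'·Δl_i + (W_i cosα_i)·tanφ'] / Σ W_i sinα_i, with Δl_i = b_i / cosα_i.
Slice 1: Δl = 2.3/cos(-3.0°) = 2.303 m; N'_1 = 89·cos(-3.0°) = 88.9; c'Δl = 10.82; W sinα = -4.7
Slice 2: Δl = 2.1/cos8.0° = 2.121 m; N'_2 = 224·cos8.0° = 221.8; c'Δl = 9.97; W sinα = 31.2
Slice 3: Δl = 1.4/cos16.9° = 1.463 m; N'_3 = 167·cos16.9° = 159.8; c'Δl = 6.88; W sinα = 48.5
Slice 4: Δl = 2.7/cos27.9° = 3.055 m; N'_4 = 280·cos27.9° = 247.5; c'Δl = 14.36; W sinα = 131.0
Slice 5: Δl = 1.6/cos40.9° = 2.117 m; N'_5 = 122·cos40.9° = 92.2; c'Δl = 9.95; W sinα = 79.9
Slice 6: Δl = 2.2/cos55.0° = 3.836 m; N'_6 = 80·cos55.0° = 45.9; c'Δl = 18.03; W sinα = 65.5
Σc'Δl = 70.0 kN/m; ΣN' = 856.0 kN/m; ΣW sinα = 351.5 kN/m
Resisting = 70.0 + 856.0·tan20.8° = 70.0 + 325.2 = 395.2 kN/m
FS = 395.2 / 351.5 = 1.124

FS = 1.12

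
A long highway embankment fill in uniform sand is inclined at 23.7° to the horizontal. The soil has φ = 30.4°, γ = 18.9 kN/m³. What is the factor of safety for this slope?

FS = 1.34

For a dry cohesionless infinite slope the factor of safety is FS = tanφ / tanβ.
FS = tan30.4° / tan23.7° = 0.5867 / 0.4390 = 1.337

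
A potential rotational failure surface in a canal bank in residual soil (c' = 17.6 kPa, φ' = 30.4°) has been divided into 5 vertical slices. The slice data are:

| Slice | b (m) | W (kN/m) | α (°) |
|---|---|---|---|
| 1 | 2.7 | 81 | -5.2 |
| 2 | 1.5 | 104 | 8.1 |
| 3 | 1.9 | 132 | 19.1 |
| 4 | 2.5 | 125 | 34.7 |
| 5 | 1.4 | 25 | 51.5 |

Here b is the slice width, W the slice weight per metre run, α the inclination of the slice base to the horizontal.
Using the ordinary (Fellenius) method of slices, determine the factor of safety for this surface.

FS = 3.21

Ordinary method of slices: FS = Σ[c'·Δl_i + (W_i cosα_i)·tanφ'] / Σ W_i sinα_i, with Δl_i = b_i / cosα_i.
Slice 1: Δl = 2.7/cos(-5.2°) = 2.711 m; N'_1 = 81·cos(-5.2°) = 80.7; c'Δl = 47.72; W sinα = -7.3
Slice 2: Δl = 1.5/cos8.1° = 1.515 m; N'_2 = 104·cos8.1° = 103.0; c'Δl = 26.67; W sinα = 14.7
Slice 3: Δl = 1.9/cos19.1° = 2.011 m; N'_3 = 132·cos19.1° = 124.7; c'Δl = 35.39; W sinα = 43.2
Slice 4: Δl = 2.5/cos34.7° = 3.041 m; N'_4 = 125·cos34.7° = 102.8; c'Δl = 53.52; W sinα = 71.2
Slice 5: Δl = 1.4/cos51.5° = 2.249 m; N'_5 = 25·cos51.5° = 15.6; c'Δl = 39.58; W sinα = 19.6
Σc'Δl = 202.9 kN/m; ΣN' = 426.7 kN/m; ΣW sinα = 141.2 kN/m
Resisting = 202.9 + 426.7·tan30.4° = 202.9 + 250.3 = 453.2 kN/m
FS = 453.2 / 141.2 = 3.209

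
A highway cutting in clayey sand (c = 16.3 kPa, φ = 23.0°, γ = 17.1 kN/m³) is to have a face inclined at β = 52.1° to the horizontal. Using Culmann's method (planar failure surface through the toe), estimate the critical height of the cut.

Culmann's analysis gives the critical failure plane at α_cr = (β + φ)/2 = (52.1 + 23.0)/2 = 37.5°, and the critical height
H_c = (4c/γ) · sinβ cosφ / [1 − cos(β − φ)]
    = (4·16.3/17.1) · sin52.1°·cos23.0° / [1 − cos(29.1°)]
    = 3.813 · 0.7891·0.9205 / [1 − 0.8738]
    = 3.813 · 0.7264 / 0.1262
    = 21.94 m

H_c = 21.94 m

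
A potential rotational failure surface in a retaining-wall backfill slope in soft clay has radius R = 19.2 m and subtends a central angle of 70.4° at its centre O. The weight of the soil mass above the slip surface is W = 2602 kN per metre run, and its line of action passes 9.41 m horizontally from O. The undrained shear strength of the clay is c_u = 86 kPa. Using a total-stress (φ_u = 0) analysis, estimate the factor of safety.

FS = 1.59

Taking moments about the centre O, the resisting moment is provided by the undrained shear strength acting along the arc:
Arc length L_a = R·θ = 19.2·(70.4°·π/180) = 19.2·1.2287 = 23.59 m
M_R = c_u·L_a·R = 86·23.59·19.2 = 38953.9 kN·m/m
M_D = W·d = 2602·9.41 = 24484.8 kN·m/m
FS = M_R / M_D = 38953.9 / 24484.8 = 1.591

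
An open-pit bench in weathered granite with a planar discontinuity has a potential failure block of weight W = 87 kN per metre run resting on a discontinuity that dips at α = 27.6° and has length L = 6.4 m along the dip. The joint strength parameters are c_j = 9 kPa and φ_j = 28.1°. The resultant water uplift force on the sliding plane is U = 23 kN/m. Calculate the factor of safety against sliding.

Resolving the block weight along and normal to the plane and applying the Mohr–Coulomb strength on the joint:
N' = W cosα − U = 87·cos27.6° − 23 = 54.1 kN/m
Driving force T = W sinα = 87·sin27.6° = 40.3 kN/m
Resisting force R = c_j·L + N'·tanφ_j = 9·6.4 + 54.1·tan28.1° = 57.6 + 28.9 = 86.5 kN/m
FS = R / T = 86.5 / 40.3 = 2.146

FS = 2.15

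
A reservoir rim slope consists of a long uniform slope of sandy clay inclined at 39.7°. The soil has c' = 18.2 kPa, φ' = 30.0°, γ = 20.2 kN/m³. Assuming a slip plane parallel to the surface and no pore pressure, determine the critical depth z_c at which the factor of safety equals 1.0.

Setting FS = 1.00 in FS = [c' + γz cos²β tanφ'] / [γz sinβ cosβ] and solving for z:
z = c' / [γ cosβ (FS·sinβ − cosβ·tanφ')]
  = 18.2 / [20.2·cos39.7°·(1.00·sin39.7° − cos39.7°·tan30.0°)]
  = 18.2 / [20.2·0.7694·(1.00·0.6388 − 0.7694·0.5774)]
  = 18.2 / 3.0237 = 6.019 m

z_c = 6.02 m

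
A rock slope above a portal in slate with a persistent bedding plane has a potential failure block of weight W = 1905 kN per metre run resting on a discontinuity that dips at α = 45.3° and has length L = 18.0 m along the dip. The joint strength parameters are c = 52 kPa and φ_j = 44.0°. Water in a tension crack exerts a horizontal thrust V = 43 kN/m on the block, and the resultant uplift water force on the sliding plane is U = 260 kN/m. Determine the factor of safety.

FS = 1.41

Resolving the block weight along and normal to the plane and applying the Mohr–Coulomb strength on the joint:
N' = W cosα − U − V sinα = 1905·cos45.3° − 260 − 43·sin45.3° = 1049.4 kN/m
Driving force T = W sinα + V cosα = 1905·sin45.3° + 43·cos45.3° = 1384.3 kN/m
Resisting force R = c·L + N'·tanφ_j = 52·18.0 + 1049.4·tan44.0° = 936.0 + 1013.4 = 1949.4 kN/m
FS = R / T = 1949.4 / 1384.3 = 1.408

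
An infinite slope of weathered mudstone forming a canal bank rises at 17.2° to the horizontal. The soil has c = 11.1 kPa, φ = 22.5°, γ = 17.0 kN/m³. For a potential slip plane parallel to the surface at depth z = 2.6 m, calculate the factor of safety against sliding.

For an infinite slope with a slip plane parallel to the surface (no pore pressure): FS = [c + γz cos²β tanφ] / [γz sinβ cosβ].
γz = 17.0·2.6 = 44.20 kN/m²
Numerator = 11.1 + 44.20·cos²17.2°·tan22.5° = 11.1 + 44.20·0.9126·0.4142 = 27.807 kPa
Denominator = 44.20·sin17.2°·cos17.2° = 44.20·0.2957·0.9553 = 12.486 kPa
FS = 27.807 / 12.486 = 2.227

FS = 2.23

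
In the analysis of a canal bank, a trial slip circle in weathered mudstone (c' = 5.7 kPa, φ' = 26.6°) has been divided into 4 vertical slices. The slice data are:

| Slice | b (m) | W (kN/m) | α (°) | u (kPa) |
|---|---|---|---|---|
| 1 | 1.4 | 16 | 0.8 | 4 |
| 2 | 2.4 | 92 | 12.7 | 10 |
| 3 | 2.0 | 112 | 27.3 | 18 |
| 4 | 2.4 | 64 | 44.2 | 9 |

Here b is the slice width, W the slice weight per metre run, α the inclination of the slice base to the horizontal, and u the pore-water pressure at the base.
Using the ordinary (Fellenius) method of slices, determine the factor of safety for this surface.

Ordinary method of slices: FS = Σ[c'·Δl_i + (W_i cosα_i − u_i·Δl_i)·tanφ'] / Σ W_i sinα_i, with Δl_i = b_i / cosα_i.
Slice 1: Δl = 1.4/cos0.8° = 1.400 m; N'_1 = 16·cos0.8° − 4·1.400 = 10.4; c'Δl = 7.98; W sinα = 0.2
Slice 2: Δl = 2.4/cos12.7° = 2.460 m; N'_2 = 92·cos12.7° − 10·2.460 = 65.1; c'Δl = 14.02; W sinα = 20.2
Slice 3: Δl = 2.0/cos27.3° = 2.251 m; N'_3 = 112·cos27.3° − 18·2.251 = 59.0; c'Δl = 12.83; W sinα = 51.4
Slice 4: Δl = 2.4/cos44.2° = 3.348 m; N'_4 = 64·cos44.2° − 9·3.348 = 15.8; c'Δl = 19.08; W sinα = 44.6
Σc'Δl = 53.9 kN/m; ΣN' = 150.3 kN/m; ΣW sinα = 116.4 kN/m
Resisting = 53.9 + 150.3·tan26.6° = 53.9 + 75.3 = 129.2 kN/m
FS = 129.2 / 116.4 = 1.109

FS = 1.11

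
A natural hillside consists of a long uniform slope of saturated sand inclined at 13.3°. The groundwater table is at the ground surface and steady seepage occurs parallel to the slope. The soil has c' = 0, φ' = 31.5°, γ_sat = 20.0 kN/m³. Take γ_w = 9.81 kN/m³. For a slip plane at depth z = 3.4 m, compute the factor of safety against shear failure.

FS = 1.32

With seepage parallel to the slope and the water table at the surface, the effective normal stress on the slip plane uses the buoyant unit weight γ' = γ_sat − γ_w while the driving shear stress uses γ_sat:
FS = [c' + γ' z cos²β tanφ'] / [γ_sat z sinβ cosβ]
(For c' = 0 this reduces to FS = (γ'/γ_sat)·tanφ'/tanβ.)
γ' = 20.0 − 9.81 = 10.19 kN/m³
Numerator = 0.0 + 10.19·3.4·cos²13.3°·tan31.5° = 0.0 + 10.19·3.4·0.9471·0.6128 = 20.107 kPa
Denominator = 20.0·3.4·sin13.3°·cos13.3° = 20.0·3.4·0.2300·0.9732 = 15.224 kPa
FS = 20.107 / 15.224 = 1.321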